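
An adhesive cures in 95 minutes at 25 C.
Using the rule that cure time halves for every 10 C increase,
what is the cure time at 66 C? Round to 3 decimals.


Factor = 2^((66 - 25) / 10) = 17.1484
Cure time = 95 / 17.1484
= 5.540 minutes

5.540


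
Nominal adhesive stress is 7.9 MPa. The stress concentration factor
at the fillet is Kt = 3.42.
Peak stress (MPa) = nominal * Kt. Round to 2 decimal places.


Peak = 7.9 * 3.42 = 27.02 MPa

27.02


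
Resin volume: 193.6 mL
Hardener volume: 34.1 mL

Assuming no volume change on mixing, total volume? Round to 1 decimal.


V_total = 193.6 + 34.1 = 227.7 mL

227.7


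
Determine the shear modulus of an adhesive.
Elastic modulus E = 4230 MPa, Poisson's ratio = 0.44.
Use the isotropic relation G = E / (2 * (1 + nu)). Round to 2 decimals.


G = 4230 / (2*(1+0.44)) = 4230 / 2.88
= 1468.75 MPa

1468.75


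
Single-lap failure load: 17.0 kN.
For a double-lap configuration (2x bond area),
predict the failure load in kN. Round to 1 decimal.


Failure load = 17.0 * 2 = 34.0 kN

34.0


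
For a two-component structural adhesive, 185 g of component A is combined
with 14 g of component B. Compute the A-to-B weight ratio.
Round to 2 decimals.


Weight ratio A:B = 185 / 14
= 13.21

13.21


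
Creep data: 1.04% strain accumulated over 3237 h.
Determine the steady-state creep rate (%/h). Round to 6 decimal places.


Rate = 1.04 / 3237 = 0.000321 %/h

0.000321


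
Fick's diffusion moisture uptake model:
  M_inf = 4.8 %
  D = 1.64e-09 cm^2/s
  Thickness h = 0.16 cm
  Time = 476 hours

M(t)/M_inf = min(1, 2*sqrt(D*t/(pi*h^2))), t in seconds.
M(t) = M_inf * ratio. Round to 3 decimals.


t_sec = 476 * 3600 = 1713600
ratio = 2*sqrt(1.64e-09*1713600/(pi*0.16^2))
= min(1, 0.373862)
= 0.373862
M(t) = 4.8 * 0.373862 = 1.795 %

1.795


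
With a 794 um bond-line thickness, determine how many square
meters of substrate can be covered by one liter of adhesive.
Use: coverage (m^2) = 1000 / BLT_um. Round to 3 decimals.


Coverage = 1000 / 794 = 1.259 m^2

1.259


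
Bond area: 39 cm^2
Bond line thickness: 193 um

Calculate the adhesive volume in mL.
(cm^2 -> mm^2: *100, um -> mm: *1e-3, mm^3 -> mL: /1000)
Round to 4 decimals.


V = 39*100 * 193*1e-3 / 1000
= 0.7527 mL

0.7527


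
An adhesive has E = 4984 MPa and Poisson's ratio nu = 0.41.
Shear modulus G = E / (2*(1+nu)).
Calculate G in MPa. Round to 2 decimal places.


G = 4984 / (2*(1+0.41))
= 4984 / 2.82
= 1767.38 MPa

1767.38


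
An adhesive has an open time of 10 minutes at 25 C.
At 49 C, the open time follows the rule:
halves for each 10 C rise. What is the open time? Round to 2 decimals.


Factor = 2^((49-25)/10) = 5.2780
Open time = 10 / 5.2780 = 1.89 min

1.89


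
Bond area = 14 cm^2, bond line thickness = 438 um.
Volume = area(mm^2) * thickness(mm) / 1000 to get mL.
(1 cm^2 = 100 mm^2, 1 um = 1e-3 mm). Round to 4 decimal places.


area_mm2 = 14 * 100 = 1400
blt_mm = 438 * 1e-3 = 0.438
vol_mm3 = 1400 * 0.438 = 613.2
vol_mL = 613.2 / 1000 = 0.6132 mL

0.6132


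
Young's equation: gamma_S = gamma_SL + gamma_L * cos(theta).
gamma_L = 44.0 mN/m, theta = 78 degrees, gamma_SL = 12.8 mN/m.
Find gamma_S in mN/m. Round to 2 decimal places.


cos(78 deg) = 0.207912
gamma_S = 12.8 + 44.0 * 0.207912
= 21.95 mN/m

21.95


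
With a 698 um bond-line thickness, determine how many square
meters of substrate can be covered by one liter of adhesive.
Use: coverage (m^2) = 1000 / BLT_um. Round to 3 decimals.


Coverage = 1000 / 698 = 1.433 m^2

1.433


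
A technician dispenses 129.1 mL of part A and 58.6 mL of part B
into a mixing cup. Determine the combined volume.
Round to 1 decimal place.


Combined volume = 129.1 + 58.6
= 187.7 mL

187.7


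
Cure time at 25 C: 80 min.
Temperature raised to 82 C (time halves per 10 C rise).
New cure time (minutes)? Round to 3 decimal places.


Acceleration factor = 2^(57/10) = 51.9842
New time = 80 / 51.9842 = 1.539 min

1.539


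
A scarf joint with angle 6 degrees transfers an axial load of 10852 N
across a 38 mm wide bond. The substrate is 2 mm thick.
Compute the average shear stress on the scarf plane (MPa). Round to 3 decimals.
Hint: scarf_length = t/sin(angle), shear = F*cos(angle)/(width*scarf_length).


scarf_length = 2 / sin(6 deg) = 19.1335 mm
cos(6 deg) = 0.994522
shear stress = 10852 * 0.994522 / (38 * 19.1335)
= 14.844 MPa

14.844


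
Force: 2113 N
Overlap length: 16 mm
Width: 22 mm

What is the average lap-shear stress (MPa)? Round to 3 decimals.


Average shear stress = F / (overlap * width)
= 2113 / (16 * 22)
= 6.003 MPa

6.003


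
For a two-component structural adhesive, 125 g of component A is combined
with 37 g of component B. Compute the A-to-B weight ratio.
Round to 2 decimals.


Weight ratio A:B = 125 / 37
= 3.38

3.38


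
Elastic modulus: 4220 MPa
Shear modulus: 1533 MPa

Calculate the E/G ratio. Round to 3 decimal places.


E / G = 4220 / 1533 = 2.753

2.753


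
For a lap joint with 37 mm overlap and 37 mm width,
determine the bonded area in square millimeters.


Area = 37 * 37 = 1369 mm^2

1369


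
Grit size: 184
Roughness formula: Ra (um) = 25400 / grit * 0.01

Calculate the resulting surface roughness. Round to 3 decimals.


Ra = 25400 / 184 * 0.01
= 1.380 um

1.380


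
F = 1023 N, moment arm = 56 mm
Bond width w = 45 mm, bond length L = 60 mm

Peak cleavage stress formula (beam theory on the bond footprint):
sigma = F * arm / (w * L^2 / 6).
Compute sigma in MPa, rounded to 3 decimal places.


sigma = (1023 * 56) / (45 * 3600 / 6)
= 57288 * 6 / 162000
= 343728 / 162000
= 2.122 MPa

2.122


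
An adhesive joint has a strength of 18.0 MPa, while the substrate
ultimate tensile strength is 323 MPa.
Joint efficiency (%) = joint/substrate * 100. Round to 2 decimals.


Efficiency = 18.0 / 323 * 100
= 5.57%

5.57


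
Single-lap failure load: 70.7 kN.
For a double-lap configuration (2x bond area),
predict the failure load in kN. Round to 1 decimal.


Failure load = 70.7 * 2 = 141.4 kN

141.4


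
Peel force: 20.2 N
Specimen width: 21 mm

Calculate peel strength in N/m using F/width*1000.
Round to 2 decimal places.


Peel strength = 20.2 / 21 * 1000 = 961.90 N/m

961.90


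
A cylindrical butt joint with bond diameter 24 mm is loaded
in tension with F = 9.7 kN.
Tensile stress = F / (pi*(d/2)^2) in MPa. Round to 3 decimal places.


Area = pi * (24/2)^2 = 452.3893 mm^2
Stress = 9.7*1000 / 452.3893
= 21.442 MPa

21.442


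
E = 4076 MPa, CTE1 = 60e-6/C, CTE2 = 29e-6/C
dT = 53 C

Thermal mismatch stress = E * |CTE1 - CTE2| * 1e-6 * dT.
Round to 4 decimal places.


= 4076 * 31e-6 * 53
= 6.6969 MPa

6.6969


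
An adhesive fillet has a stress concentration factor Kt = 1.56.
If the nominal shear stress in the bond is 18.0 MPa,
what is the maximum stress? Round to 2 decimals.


Max stress = 18.0 * 1.56 = 28.08 MPa

28.08


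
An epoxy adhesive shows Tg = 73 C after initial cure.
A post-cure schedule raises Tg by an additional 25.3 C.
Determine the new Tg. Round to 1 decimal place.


New Tg = 73 + 25.3
= 98.3 C

98.3


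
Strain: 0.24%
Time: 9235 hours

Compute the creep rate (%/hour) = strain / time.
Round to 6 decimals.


Creep rate = 0.24 / 9235
= 0.000026 %/h

0.000026


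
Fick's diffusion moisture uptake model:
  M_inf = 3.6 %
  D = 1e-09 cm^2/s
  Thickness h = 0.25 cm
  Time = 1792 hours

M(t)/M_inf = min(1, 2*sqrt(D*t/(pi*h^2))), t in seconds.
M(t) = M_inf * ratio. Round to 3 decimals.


t_sec = 1792 * 3600 = 6451200
ratio = 2*sqrt(1e-09*6451200/(pi*0.25^2))
= min(1, 0.362523)
= 0.362523
M(t) = 3.6 * 0.362523 = 1.305 %

1.305


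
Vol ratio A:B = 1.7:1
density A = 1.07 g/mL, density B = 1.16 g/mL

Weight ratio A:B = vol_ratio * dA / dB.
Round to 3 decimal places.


Weight ratio = 1.7 * 1.07 / 1.16
= 1.568

1.568


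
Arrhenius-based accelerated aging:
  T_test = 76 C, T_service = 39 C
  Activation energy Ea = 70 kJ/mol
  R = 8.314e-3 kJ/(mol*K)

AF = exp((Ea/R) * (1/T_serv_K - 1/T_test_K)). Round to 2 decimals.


T_test_K = 349.15, T_serv_K = 312.15
AF = exp((70/8.314e-3) * (1/312.15 - 1/349.15))
= 17.43

17.43


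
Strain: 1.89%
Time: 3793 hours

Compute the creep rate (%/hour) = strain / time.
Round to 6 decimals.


Creep rate = 1.89 / 3793
= 0.000498 %/h

0.000498


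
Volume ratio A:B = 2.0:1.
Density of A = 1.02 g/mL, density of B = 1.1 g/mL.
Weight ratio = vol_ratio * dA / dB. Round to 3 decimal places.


Wt ratio = 2.0 * 1.02 / 1.1
= 1.855

1.855


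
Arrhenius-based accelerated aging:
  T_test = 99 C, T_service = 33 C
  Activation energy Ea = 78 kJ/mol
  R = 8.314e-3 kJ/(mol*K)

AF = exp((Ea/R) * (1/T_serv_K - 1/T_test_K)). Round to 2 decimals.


T_test_K = 372.15, T_serv_K = 306.15
AF = exp((78/8.314e-3) * (1/306.15 - 1/372.15))
= 229.23

229.23


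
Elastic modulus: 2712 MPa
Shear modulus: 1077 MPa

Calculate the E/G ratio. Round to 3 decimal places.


E / G = 2712 / 1077 = 2.518

2.518


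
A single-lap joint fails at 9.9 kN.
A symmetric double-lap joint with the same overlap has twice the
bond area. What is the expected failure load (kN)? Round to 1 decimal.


Double-lap load = 2 * 9.9 = 19.8 kN

19.8


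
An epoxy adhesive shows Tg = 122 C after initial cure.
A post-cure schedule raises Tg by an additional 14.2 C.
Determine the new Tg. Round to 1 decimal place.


New Tg = 122 + 14.2
= 136.2 C

136.2


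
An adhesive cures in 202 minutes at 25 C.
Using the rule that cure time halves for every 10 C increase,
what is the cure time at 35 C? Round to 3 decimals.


Factor = 2^((35 - 25) / 10) = 2.0000
Cure time = 202 / 2.0000
= 101.000 minutes

101.000


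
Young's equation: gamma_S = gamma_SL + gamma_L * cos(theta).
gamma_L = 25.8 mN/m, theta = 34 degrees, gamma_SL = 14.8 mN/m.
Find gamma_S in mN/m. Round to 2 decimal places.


cos(34 deg) = 0.829038
gamma_S = 14.8 + 25.8 * 0.829038
= 36.19 mN/m

36.19


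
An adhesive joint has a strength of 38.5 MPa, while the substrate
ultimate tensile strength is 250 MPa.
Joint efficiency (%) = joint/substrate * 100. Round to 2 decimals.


Efficiency = 38.5 / 250 * 100
= 15.40%

15.40


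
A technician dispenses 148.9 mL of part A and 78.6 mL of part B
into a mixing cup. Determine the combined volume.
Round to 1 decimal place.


Combined volume = 148.9 + 78.6
= 227.5 mL

227.5


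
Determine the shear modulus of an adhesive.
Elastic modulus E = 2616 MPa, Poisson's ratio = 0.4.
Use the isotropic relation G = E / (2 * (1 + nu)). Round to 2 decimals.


G = 2616 / (2*(1+0.4)) = 2616 / 2.80
= 934.29 MPa

934.29


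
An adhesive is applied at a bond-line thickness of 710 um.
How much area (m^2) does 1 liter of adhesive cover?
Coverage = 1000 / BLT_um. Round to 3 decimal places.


Coverage = 1000 / 710 = 1.408 m^2

1.408


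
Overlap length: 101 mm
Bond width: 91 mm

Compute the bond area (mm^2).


Bond area = 101 * 91 = 9191 mm^2

9191


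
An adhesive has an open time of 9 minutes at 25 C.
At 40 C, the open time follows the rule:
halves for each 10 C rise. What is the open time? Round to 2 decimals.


Factor = 2^((40-25)/10) = 2.8284
Open time = 9 / 2.8284 = 3.18 min

3.18


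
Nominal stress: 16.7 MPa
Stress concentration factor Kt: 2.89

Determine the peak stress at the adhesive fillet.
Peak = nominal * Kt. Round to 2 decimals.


Peak stress = 16.7 * 2.89
= 48.26 MPa

48.26


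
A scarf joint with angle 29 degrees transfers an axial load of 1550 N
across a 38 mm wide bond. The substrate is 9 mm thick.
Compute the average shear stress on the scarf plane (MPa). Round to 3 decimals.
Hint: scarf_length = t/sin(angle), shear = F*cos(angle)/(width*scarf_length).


scarf_length = 9 / sin(29 deg) = 18.5640 mm
cos(29 deg) = 0.874620
shear stress = 1550 * 0.874620 / (38 * 18.5640)
= 1.922 MPa

1.922


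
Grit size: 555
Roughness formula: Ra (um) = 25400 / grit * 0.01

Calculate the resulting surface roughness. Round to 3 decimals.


Ra = 25400 / 555 * 0.01
= 0.458 um

0.458


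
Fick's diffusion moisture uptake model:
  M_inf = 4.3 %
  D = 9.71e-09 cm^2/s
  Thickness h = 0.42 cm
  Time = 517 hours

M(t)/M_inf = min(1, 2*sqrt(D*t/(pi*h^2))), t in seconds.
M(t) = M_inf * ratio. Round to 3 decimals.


t_sec = 517 * 3600 = 1861200
ratio = 2*sqrt(9.71e-09*1861200/(pi*0.42^2))
= min(1, 0.361170)
= 0.361170
M(t) = 4.3 * 0.361170 = 1.553 %

1.553


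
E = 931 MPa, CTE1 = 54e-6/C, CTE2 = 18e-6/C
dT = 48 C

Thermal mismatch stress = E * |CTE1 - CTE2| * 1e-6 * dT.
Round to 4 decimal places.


= 931 * 36e-6 * 48
= 1.6088 MPa

1.6088


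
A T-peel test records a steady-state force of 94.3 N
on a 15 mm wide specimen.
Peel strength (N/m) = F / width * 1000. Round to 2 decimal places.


Peel strength = 94.3 / 15 * 1000
= 6286.67 N/m

6286.67


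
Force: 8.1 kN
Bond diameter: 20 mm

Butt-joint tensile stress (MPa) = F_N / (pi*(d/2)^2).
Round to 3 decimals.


F_N = 8.1 * 1000 = 8100.0 N
A = pi*(10.0)^2 = 314.1593 mm^2
stress = 8100.0 / 314.1593 = 25.783 MPa

25.783


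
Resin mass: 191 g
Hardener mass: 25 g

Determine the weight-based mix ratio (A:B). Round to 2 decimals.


Ratio = 191 / 25 = 7.64

7.64


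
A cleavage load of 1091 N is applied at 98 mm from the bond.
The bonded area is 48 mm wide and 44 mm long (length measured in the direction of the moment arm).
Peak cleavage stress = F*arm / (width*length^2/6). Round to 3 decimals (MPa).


Moment = 1091 * 98 = 106918 N*mm
Section modulus = 48 * 1936 / 6 = 92928 / 6 mm^3
Stress = 106918 / (92928 / 6) = 641508 / 92928
= 6.903 MPa

6.903


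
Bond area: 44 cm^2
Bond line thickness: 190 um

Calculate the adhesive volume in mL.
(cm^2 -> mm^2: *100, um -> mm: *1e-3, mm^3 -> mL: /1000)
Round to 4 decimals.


V = 44*100 * 190*1e-3 / 1000
= 0.8360 mL

0.8360


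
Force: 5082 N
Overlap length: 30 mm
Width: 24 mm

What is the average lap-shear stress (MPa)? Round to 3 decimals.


Average shear stress = F / (overlap * width)
= 5082 / (30 * 24)
= 7.058 MPa

7.058


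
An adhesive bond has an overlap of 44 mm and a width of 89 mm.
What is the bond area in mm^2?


Bond area = overlap * width
= 44 * 89
= 3916 mm^2

3916


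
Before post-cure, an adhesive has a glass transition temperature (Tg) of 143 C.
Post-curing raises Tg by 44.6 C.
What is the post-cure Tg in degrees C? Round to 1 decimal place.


Tg_post = Tg_base + delta_Tg
= 143 + 44.6
= 187.6 C

187.6


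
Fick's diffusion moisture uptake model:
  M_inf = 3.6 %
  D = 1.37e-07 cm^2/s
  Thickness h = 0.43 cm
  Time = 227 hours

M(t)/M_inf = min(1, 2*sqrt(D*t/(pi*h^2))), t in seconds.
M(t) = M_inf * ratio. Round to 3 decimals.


t_sec = 227 * 3600 = 817200
ratio = 2*sqrt(1.37e-07*817200/(pi*0.43^2))
= min(1, 0.878033)
= 0.878033
M(t) = 3.6 * 0.878033 = 3.161 %

3.161


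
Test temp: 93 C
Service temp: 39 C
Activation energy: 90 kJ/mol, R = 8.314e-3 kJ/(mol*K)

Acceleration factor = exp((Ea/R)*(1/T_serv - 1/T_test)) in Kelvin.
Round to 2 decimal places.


AF = exp((90/0.008314)*(1/312.15 - 1/366.15))
= 166.42

166.42


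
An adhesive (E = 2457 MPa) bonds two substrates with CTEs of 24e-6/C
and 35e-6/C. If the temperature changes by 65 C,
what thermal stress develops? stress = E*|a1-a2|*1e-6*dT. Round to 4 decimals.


Stress = 2457 * |24 - 35| * 1e-6 * 65
= 1.7568 MPa

1.7568


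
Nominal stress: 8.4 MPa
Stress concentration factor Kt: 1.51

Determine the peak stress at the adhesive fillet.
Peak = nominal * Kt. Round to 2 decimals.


Peak stress = 8.4 * 1.51
= 12.68 MPa

12.68


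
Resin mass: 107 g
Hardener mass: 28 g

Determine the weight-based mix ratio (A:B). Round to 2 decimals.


Ratio = 107 / 28 = 3.82

3.82


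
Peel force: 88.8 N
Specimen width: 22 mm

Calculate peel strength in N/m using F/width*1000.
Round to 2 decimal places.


Peel strength = 88.8 / 22 * 1000 = 4036.36 N/m

4036.36


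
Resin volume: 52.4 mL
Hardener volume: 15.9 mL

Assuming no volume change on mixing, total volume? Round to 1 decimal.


V_total = 52.4 + 15.9 = 68.3 mL

68.3


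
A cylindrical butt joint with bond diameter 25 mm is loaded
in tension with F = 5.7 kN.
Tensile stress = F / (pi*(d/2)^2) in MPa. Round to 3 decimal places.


Area = pi * (25/2)^2 = 490.8739 mm^2
Stress = 5.7*1000 / 490.8739
= 11.612 MPa

11.612


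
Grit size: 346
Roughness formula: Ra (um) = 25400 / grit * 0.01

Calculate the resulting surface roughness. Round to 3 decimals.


Ra = 25400 / 346 * 0.01
= 0.734 um

0.734


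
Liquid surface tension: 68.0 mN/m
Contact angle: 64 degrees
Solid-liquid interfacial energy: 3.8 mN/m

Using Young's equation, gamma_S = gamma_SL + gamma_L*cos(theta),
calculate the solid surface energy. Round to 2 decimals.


gamma_S = 3.8 + 68.0 * cos(64)
= 33.61 mN/m

33.61


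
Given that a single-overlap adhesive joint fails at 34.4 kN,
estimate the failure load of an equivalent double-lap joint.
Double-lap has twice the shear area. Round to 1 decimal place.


Double-lap factor = 2
Expected load = 34.4 * 2 = 68.8 kN

68.8


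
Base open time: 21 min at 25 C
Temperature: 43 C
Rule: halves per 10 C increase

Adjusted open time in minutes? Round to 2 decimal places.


Acceleration = 2^((43-25)/10) = 3.4822
Open time = 21 / 3.4822 = 6.03 min

6.03


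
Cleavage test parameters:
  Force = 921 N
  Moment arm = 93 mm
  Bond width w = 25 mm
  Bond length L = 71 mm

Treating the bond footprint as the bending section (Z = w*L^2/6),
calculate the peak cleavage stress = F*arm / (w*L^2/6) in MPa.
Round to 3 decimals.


M = 921 * 93 = 85653 N*mm
Z = 25 * 71^2 / 6 = 126025 / 6 mm^3
sigma = M / Z = 6 * 85653 / 126025 = 513918 / 126025
= 4.078 MPa

4.078


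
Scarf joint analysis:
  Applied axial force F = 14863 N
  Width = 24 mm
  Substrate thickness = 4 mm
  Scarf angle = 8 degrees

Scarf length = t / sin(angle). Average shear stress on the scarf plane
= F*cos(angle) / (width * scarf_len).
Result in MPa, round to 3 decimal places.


Scarf length = 4 / sin(8 deg) = 28.7412 mm
cos(8 deg) = 0.990268
Shear = 14863 * 0.990268 / (24 * 28.7412)
= 21.337 MPa

21.337


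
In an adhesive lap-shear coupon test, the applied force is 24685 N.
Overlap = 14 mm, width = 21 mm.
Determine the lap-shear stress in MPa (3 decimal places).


stress = F / (overlap * width)
= 24685 / (14 * 21)
= 83.963 MPa

83.963


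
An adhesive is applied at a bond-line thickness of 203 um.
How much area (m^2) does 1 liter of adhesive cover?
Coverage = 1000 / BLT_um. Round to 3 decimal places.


Coverage = 1000 / 203 = 4.926 m^2

4.926


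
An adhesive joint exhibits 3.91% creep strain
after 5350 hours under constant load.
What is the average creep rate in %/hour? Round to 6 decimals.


Creep rate = strain / time
= 3.91 / 5350
= 0.000731 %/h

0.000731


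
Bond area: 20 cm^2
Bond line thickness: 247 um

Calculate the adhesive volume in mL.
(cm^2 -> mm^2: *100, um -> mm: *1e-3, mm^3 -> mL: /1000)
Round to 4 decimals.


V = 20*100 * 247*1e-3 / 1000
= 0.4940 mL

0.4940


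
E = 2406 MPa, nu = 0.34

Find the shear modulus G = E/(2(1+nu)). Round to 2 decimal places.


G = 2406 / (2 * 1.34)
= 897.76 MPa

897.76


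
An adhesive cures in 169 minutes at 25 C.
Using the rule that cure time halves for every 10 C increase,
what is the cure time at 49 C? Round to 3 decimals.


Factor = 2^((49 - 25) / 10) = 5.2780
Cure time = 169 / 5.2780
= 32.020 minutes

32.020


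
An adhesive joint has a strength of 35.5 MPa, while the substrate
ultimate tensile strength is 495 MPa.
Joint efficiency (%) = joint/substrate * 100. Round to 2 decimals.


Efficiency = 35.5 / 495 * 100
= 7.17%

7.17


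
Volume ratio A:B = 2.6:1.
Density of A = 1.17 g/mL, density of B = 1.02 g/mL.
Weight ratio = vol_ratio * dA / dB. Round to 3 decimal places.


Wt ratio = 2.6 * 1.17 / 1.02
= 2.982

2.982


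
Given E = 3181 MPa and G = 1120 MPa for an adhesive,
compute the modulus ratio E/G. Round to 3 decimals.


E/G ratio = 3181 / 1120 = 2.840

2.840


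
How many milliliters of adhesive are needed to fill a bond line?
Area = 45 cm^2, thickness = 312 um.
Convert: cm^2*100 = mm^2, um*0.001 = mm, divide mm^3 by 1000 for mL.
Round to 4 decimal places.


= (45 * 100) * (312 * 0.001) / 1000
= 1.4040 mL

1.4040


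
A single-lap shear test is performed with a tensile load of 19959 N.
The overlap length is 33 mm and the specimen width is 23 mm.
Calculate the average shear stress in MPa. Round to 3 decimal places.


Shear stress = F / (overlap * width)
= 19959 / (33 * 23)
= 19959 / 759
= 26.296 MPa

26.296


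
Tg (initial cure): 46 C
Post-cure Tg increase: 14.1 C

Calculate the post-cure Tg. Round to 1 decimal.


Post-cure Tg = 46 + 14.1 = 60.1 C

60.1


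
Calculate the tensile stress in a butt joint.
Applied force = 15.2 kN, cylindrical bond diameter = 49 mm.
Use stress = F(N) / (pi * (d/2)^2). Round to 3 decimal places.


A = pi * 24.5^2 = 1885.7410 mm^2
sigma = 15200.0 / 1885.7410 = 8.060 MPa

8.060


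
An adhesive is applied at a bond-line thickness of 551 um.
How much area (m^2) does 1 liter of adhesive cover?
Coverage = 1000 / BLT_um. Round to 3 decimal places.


Coverage = 1000 / 551 = 1.815 m^2

1.815


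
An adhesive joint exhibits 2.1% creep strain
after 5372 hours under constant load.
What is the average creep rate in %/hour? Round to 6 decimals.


Creep rate = strain / time
= 2.1 / 5372
= 0.000391 %/h

0.000391


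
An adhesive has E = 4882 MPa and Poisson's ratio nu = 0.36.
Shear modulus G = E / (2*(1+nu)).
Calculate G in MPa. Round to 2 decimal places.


G = 4882 / (2*(1+0.36))
= 4882 / 2.72
= 1794.85 MPa

1794.85


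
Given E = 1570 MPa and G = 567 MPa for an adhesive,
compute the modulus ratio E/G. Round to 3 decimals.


E/G ratio = 1570 / 567 = 2.769

2.769


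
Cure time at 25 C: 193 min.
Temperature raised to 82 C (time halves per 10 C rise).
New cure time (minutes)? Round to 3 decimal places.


Acceleration factor = 2^(57/10) = 51.9842
New time = 193 / 51.9842 = 3.713 min

3.713


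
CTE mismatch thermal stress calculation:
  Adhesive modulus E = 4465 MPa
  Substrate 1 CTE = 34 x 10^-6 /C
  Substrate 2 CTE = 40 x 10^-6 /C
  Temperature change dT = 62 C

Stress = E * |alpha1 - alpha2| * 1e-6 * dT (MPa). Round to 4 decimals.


delta_alpha = |34 - 40| = 6 x 10^-6/C
Stress = 4465 * 6e-6 * 62
= 1.6610 MPa

1.6610


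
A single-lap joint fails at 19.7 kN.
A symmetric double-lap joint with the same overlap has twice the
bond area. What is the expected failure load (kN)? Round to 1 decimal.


Double-lap load = 2 * 19.7 = 39.4 kN

39.4


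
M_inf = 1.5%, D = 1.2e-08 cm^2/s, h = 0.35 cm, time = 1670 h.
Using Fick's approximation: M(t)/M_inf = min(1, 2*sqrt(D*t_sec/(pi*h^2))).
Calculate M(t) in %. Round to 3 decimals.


t = 6012000 s
ratio = min(1, 2*sqrt(1.2e-08*6012000/(pi*0.1225)))
= 0.865939
M(t) = 1.5 * 0.865939 = 1.299%

1.299


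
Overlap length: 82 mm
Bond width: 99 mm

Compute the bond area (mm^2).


Bond area = 82 * 99 = 8118 mm^2

8118


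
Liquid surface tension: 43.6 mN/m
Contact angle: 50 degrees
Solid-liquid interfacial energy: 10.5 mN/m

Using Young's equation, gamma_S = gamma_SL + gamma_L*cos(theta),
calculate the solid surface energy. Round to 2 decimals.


gamma_S = 10.5 + 43.6 * cos(50)
= 38.53 mN/m

38.53


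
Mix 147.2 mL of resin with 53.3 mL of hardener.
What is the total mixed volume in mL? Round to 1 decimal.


Total = 147.2 + 53.3 = 200.5 mL

200.5


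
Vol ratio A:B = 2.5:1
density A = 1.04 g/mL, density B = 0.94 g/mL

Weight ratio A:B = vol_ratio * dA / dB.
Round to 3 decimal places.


Weight ratio = 2.5 * 1.04 / 0.94
= 2.766

2.766


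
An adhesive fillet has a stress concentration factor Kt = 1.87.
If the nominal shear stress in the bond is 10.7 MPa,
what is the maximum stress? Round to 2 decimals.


Max stress = 10.7 * 1.87 = 20.01 MPa

20.01


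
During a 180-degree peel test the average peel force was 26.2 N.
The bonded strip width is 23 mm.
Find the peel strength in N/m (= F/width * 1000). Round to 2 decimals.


Peel strength = F/width * 1000
= 26.2 / 23 * 1000
= 1139.13 N/m

1139.13


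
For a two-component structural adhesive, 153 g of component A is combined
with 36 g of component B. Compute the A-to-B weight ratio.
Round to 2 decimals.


Weight ratio A:B = 153 / 36
= 4.25

4.25


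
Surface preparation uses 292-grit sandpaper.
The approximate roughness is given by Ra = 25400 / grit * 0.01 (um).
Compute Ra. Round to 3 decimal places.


Ra = 25400 / 292 * 0.01
= 254 / 292
= 0.870 um

0.870


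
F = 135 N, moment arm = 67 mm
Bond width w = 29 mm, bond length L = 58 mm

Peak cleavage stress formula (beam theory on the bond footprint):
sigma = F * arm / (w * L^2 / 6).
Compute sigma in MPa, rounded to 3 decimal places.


sigma = (135 * 67) / (29 * 3364 / 6)
= 9045 * 6 / 97556
= 54270 / 97556
= 0.556 MPa

0.556


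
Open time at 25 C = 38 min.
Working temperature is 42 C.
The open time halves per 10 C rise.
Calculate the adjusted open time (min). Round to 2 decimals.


factor = 2^((42 - 25) / 10) = 3.2490
ot = 38 / 3.2490 = 11.70 min

11.70


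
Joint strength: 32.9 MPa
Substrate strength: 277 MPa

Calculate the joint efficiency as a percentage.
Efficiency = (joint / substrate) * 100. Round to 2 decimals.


Efficiency = (32.9 / 277) * 100 = 11.88%

11.88


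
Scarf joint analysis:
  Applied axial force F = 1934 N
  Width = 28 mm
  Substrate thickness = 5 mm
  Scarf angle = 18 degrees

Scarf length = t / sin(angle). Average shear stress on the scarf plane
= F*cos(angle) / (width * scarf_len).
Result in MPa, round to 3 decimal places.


Scarf length = 5 / sin(18 deg) = 16.1803 mm
cos(18 deg) = 0.951057
Shear = 1934 * 0.951057 / (28 * 16.1803)
= 4.060 MPa

4.060


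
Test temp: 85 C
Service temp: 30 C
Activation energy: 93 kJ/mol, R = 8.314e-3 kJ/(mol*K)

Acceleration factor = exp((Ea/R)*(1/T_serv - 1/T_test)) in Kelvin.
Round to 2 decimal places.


AF = exp((93/0.008314)*(1/303.15 - 1/358.15))
= 289.01

289.01


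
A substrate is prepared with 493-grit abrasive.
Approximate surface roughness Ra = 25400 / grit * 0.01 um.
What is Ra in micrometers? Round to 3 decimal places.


Ra = 25400 / 493 * 0.01 = 0.515 um

0.515


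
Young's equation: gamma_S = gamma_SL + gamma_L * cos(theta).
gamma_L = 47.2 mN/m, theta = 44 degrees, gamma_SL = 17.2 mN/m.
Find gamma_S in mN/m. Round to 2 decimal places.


cos(44 deg) = 0.719340
gamma_S = 17.2 + 47.2 * 0.719340
= 51.15 mN/m

51.15


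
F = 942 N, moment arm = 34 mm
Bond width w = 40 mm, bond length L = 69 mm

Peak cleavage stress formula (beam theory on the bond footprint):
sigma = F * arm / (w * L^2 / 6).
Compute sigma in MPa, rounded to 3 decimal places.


sigma = (942 * 34) / (40 * 4761 / 6)
= 32028 * 6 / 190440
= 192168 / 190440
= 1.009 MPa

1.009


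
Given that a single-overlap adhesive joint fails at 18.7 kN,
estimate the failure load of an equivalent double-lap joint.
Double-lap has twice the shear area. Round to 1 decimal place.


Double-lap factor = 2
Expected load = 18.7 * 2 = 37.4 kN

37.4


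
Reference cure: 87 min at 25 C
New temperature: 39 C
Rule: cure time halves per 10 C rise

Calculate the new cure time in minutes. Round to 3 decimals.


factor = 2^((39-25)/10) = 2.6390
t_new = 87 / 2.6390 = 32.967 min

32.967


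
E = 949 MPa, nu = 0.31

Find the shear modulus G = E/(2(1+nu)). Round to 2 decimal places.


G = 949 / (2 * 1.31)
= 362.21 MPa

362.21


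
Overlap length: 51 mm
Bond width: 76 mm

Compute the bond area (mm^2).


Bond area = 51 * 76 = 3876 mm^2

3876


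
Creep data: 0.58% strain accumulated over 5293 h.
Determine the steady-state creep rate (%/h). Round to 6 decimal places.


Rate = 0.58 / 5293 = 0.000110 %/h

0.000110


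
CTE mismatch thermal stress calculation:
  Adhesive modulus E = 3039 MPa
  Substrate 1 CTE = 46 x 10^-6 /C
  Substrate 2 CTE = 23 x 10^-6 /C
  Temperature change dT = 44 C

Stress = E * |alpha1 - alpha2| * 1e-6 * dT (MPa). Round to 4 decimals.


delta_alpha = |46 - 23| = 23 x 10^-6/C
Stress = 3039 * 23e-6 * 44
= 3.0755 MPa

3.0755


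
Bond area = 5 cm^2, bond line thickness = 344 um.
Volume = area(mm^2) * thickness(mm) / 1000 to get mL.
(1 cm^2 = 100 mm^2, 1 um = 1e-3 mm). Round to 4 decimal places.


area_mm2 = 5 * 100 = 500
blt_mm = 344 * 1e-3 = 0.344
vol_mm3 = 500 * 0.344 = 172.0
vol_mL = 172.0 / 1000 = 0.1720 mL

0.1720


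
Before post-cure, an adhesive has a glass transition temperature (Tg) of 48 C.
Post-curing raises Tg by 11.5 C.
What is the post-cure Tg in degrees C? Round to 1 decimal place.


Tg_post = Tg_base + delta_Tg
= 48 + 11.5
= 59.5 C

59.5


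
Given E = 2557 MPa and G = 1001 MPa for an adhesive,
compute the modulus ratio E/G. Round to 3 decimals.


E/G ratio = 2557 / 1001 = 2.554

2.554


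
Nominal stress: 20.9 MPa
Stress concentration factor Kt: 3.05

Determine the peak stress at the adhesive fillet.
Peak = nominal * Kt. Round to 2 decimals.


Peak stress = 20.9 * 3.05
= 63.75 MPa

63.75


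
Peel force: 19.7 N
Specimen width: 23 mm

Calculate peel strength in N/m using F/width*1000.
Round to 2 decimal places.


Peel strength = 19.7 / 23 * 1000 = 856.52 N/m

856.52


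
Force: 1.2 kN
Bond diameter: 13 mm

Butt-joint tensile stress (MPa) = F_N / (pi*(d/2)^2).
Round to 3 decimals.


F_N = 1.2 * 1000 = 1200.0 N
A = pi*(6.5)^2 = 132.7323 mm^2
stress = 1200.0 / 132.7323 = 9.041 MPa

9.041


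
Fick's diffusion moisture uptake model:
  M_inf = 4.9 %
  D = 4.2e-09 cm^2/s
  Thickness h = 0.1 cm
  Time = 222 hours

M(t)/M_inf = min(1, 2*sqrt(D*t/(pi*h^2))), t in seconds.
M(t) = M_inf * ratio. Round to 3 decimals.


t_sec = 222 * 3600 = 799200
ratio = 2*sqrt(4.2e-09*799200/(pi*0.1^2))
= min(1, 0.653744)
= 0.653744
M(t) = 4.9 * 0.653744 = 3.203 %

3.203


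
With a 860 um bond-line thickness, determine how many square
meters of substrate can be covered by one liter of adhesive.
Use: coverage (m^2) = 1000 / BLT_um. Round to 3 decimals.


Coverage = 1000 / 860 = 1.163 m^2

1.163


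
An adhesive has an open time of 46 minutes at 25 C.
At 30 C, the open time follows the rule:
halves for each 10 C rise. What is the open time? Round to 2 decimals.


Factor = 2^((30-25)/10) = 1.4142
Open time = 46 / 1.4142 = 32.53 min

32.53


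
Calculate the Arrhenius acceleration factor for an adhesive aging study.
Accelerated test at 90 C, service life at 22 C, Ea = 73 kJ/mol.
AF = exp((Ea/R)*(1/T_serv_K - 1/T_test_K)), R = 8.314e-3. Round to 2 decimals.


T_test = 363.15 K, T_serv = 295.15 K
Ea/R = 73 / 0.008314 = 8780.37
AF = exp(8780.37 * (1/295.15 - 1/363.15))
= 262.56

262.56


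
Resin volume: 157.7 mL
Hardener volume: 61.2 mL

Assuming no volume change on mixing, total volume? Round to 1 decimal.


V_total = 157.7 + 61.2 = 218.9 mL

218.9


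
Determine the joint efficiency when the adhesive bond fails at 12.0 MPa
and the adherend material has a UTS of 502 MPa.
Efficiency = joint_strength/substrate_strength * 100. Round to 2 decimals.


Joint efficiency = 12.0 / 502 * 100
= 2.39%

2.39


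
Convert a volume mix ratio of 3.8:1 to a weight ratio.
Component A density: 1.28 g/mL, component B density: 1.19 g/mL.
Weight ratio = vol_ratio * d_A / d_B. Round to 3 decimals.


= 3.8 * 1.28 / 1.19 = 4.087

4.087


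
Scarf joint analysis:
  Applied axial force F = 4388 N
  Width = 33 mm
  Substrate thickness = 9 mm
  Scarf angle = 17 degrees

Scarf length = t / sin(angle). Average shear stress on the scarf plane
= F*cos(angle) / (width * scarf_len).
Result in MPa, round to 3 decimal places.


Scarf length = 9 / sin(17 deg) = 30.7827 mm
cos(17 deg) = 0.956305
Shear = 4388 * 0.956305 / (33 * 30.7827)
= 4.131 MPa

4.131


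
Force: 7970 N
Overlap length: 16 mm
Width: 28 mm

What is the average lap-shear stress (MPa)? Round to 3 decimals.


Average shear stress = F / (overlap * width)
= 7970 / (16 * 28)
= 17.790 MPa

17.790


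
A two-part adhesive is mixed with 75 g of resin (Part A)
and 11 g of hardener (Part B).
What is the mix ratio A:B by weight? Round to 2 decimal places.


Mix ratio = mass_A / mass_B
= 75 / 11
= 6.82

6.82


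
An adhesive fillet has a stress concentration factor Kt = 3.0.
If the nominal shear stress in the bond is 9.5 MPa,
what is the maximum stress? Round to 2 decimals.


Max stress = 9.5 * 3.0 = 28.50 MPa

28.50


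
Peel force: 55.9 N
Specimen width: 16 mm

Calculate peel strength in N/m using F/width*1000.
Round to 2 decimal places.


Peel strength = 55.9 / 16 * 1000 = 3493.75 N/m

3493.75


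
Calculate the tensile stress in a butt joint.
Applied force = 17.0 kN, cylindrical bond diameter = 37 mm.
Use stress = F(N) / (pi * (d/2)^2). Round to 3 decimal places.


A = pi * 18.5^2 = 1075.2101 mm^2
sigma = 17000.0 / 1075.2101 = 15.811 MPa

15.811


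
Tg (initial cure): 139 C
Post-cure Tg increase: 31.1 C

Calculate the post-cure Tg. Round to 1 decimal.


Post-cure Tg = 139 + 31.1 = 170.1 C

170.1


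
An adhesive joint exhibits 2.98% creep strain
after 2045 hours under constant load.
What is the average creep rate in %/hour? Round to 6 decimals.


Creep rate = strain / time
= 2.98 / 2045
= 0.001457 %/h

0.001457


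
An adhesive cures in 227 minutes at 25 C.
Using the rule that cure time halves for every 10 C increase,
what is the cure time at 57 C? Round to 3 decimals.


Factor = 2^((57 - 25) / 10) = 9.1896
Cure time = 227 / 9.1896
= 24.702 minutes

24.702


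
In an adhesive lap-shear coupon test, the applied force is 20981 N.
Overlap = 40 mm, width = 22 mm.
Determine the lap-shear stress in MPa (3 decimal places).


stress = F / (overlap * width)
= 20981 / (40 * 22)
= 23.842 MPa

23.842


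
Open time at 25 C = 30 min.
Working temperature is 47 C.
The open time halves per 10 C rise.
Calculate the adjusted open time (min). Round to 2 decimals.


factor = 2^((47 - 25) / 10) = 4.5948
ot = 30 / 4.5948 = 6.53 min

6.53


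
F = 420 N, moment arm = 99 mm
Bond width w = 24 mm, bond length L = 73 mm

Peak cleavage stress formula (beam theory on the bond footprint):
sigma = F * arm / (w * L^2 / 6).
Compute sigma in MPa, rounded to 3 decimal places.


sigma = (420 * 99) / (24 * 5329 / 6)
= 41580 * 6 / 127896
= 249480 / 127896
= 1.951 MPa

1.951


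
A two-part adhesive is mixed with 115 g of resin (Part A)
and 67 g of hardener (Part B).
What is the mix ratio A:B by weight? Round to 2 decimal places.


Mix ratio = mass_A / mass_B
= 115 / 67
= 1.72

1.72


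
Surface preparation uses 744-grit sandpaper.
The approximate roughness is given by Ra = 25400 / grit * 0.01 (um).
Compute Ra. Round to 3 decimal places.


Ra = 25400 / 744 * 0.01
= 254 / 744
= 0.341 um

0.341


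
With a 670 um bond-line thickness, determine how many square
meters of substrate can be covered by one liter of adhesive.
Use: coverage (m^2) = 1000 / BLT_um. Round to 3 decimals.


Coverage = 1000 / 670 = 1.493 m^2

1.493


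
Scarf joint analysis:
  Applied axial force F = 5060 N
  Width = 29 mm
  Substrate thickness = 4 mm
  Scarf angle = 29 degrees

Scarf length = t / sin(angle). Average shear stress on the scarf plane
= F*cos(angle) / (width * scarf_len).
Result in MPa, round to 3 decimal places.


Scarf length = 4 / sin(29 deg) = 8.2507 mm
cos(29 deg) = 0.874620
Shear = 5060 * 0.874620 / (29 * 8.2507)
= 18.496 MPa

18.496


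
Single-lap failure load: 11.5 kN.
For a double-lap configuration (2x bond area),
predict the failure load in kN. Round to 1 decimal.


Failure load = 11.5 * 2 = 23.0 kN

23.0


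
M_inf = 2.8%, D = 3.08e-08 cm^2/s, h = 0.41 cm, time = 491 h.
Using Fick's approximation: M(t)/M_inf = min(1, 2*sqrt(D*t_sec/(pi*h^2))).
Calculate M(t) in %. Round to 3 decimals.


t = 1767600 s
ratio = min(1, 2*sqrt(3.08e-08*1767600/(pi*0.1681)))
= 0.642153
M(t) = 2.8 * 0.642153 = 1.798%

1.798


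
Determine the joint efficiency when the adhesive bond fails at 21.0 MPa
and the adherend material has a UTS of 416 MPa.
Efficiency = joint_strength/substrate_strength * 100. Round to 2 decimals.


Joint efficiency = 21.0 / 416 * 100
= 5.05%

5.05


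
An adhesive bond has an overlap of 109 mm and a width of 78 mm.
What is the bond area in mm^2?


Bond area = overlap * width
= 109 * 78
= 8502 mm^2

8502


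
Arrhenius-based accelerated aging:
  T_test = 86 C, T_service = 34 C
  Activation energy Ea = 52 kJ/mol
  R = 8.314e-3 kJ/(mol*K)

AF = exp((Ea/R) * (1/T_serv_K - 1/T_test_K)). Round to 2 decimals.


T_test_K = 359.15, T_serv_K = 307.15
AF = exp((52/8.314e-3) * (1/307.15 - 1/359.15))
= 19.07

19.07


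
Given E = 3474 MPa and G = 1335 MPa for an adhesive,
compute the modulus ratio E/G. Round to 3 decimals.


E/G ratio = 3474 / 1335 = 2.602

2.602


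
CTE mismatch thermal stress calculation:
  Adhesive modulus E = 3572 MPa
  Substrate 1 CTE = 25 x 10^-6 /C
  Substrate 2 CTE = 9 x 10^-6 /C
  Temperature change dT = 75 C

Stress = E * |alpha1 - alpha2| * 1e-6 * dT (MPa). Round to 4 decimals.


delta_alpha = |25 - 9| = 16 x 10^-6/C
Stress = 3572 * 16e-6 * 75
= 4.2864 MPa

4.2864


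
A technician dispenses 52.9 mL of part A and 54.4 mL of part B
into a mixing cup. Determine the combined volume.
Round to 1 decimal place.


Combined volume = 52.9 + 54.4
= 107.3 mL

107.3


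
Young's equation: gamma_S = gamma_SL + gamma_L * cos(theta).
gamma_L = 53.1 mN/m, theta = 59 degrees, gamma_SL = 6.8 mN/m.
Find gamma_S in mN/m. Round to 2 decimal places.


cos(59 deg) = 0.515038
gamma_S = 6.8 + 53.1 * 0.515038
= 34.15 mN/m

34.15


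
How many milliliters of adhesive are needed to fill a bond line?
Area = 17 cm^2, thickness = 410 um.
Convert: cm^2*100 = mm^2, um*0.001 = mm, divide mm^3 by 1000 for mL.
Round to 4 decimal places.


= (17 * 100) * (410 * 0.001) / 1000
= 0.6970 mL

0.6970


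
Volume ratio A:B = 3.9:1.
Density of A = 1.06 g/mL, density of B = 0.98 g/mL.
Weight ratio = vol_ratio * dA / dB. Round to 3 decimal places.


Wt ratio = 3.9 * 1.06 / 0.98
= 4.218

4.218


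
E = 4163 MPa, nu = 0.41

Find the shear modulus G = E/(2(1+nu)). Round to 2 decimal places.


G = 4163 / (2 * 1.41)
= 1476.24 MPa

1476.24


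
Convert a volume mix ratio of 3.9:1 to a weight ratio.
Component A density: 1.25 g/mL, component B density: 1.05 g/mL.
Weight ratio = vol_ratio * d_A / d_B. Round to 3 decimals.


= 3.9 * 1.25 / 1.05 = 4.643

4.643


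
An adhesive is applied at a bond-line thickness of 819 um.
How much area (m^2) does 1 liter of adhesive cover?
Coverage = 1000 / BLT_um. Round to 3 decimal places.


Coverage = 1000 / 819 = 1.221 m^2

1.221


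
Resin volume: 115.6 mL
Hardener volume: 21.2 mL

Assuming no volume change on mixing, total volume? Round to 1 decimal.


V_total = 115.6 + 21.2 = 136.8 mL

136.8


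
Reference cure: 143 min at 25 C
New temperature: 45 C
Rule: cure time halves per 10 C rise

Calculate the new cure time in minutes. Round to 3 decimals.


factor = 2^((45-25)/10) = 4.0000
t_new = 143 / 4.0000 = 35.750 min

35.750


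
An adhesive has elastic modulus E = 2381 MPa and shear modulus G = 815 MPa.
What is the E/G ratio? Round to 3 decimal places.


E/G = 2381 / 815 = 2.921

2.921


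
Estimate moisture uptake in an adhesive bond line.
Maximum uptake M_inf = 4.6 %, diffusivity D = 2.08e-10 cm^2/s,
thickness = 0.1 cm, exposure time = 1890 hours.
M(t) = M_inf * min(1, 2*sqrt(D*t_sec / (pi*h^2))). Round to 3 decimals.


Convert time: 1890 h = 6804000 s
ratio = min(1, 2*sqrt(2.08e-10*6804000/(pi*0.1^2)))
= 0.424491
M(t) = 4.6 * 0.424491 = 1.953%

1.953


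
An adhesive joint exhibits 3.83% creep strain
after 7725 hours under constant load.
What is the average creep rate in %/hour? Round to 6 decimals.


Creep rate = strain / time
= 3.83 / 7725
= 0.000496 %/h

0.000496
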